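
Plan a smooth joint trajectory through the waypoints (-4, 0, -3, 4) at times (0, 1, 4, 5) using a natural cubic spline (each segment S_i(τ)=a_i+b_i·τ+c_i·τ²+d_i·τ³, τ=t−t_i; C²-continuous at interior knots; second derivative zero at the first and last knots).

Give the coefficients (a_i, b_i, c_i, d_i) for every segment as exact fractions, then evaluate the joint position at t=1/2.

Δ: Δ0=4, Δ1=-1, Δ2=7
row 1: diag=8, rhs=-30; c'=3/8, d'=-15/4
row 2: denom=8−3·3/8=55/8; d'=(48−3·-15/4)/(55/8)=474/55
back: M2=474/55
back: M1=-15/4−3/8·474/55=-384/55
M: M0=0, M1=-384/55, M2=474/55, M3=0
seg 0: a=-4, c=M0/2=0, d=(M1−M0)/(6·1)=-64/55, b=Δ0−h0·(2M0+M1)/6=284/55
seg 1: a=0, c=M1/2=-192/55, d=(M2−M1)/(6·3)=13/15, b=Δ1−h1·(2M1+M2)/6=92/55
seg 2: a=-3, c=M2/2=237/55, d=(M3−M2)/(6·1)=-79/55, b=Δ2−h2·(2M2+M3)/6=227/55
t_q=1/2 → seg 0, τ=1/2; S=-4+284/55·τ+0·τ²+-64/55·τ³=-86/55

  seg 0: a=-4 b=284/55 c=0 d=-64/55
  seg 1: a=0 b=92/55 c=-192/55 d=13/15
  seg 2: a=-3 b=227/55 c=237/55 d=-79/55
S(1/2) = -86/55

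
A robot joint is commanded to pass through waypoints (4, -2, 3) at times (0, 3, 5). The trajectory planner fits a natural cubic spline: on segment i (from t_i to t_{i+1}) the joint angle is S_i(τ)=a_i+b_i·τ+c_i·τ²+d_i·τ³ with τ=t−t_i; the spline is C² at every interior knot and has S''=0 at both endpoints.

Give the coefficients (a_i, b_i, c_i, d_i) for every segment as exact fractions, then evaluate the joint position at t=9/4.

Δ: Δ0=-2, Δ1=5/2
row 1: diag=10, rhs=27; c'=1/5, d'=27/10
back: M1=27/10
M: M0=0, M1=27/10, M2=0
seg 0: a=4, c=M0/2=0, d=(M1−M0)/(6·3)=3/20, b=Δ0−h0·(2M0+M1)/6=-67/20
seg 1: a=-2, c=M1/2=27/20, d=(M2−M1)/(6·2)=-9/40, b=Δ1−h1·(2M1+M2)/6=7/10
t_q=9/4 → seg 0, τ=9/4; S=4+-67/20·τ+0·τ²+3/20·τ³=-2341/1280

  seg 0: a=4 b=-67/20 c=0 d=3/20
  seg 1: a=-2 b=7/10 c=27/20 d=-9/40
S(9/4) = -2341/1280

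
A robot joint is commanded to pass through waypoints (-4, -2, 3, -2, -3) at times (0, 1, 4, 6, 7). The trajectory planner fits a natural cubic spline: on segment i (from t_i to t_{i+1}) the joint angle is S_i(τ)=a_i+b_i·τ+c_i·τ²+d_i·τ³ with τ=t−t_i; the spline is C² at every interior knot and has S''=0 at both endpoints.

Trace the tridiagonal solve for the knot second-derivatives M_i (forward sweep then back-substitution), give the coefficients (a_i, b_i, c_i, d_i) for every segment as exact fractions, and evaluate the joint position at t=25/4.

  seg 0: a=-4 b=1084/591 c=0 d=98/591
  seg 1: a=-2 b=1378/591 c=98/197 d=-425/1773
  seg 2: a=3 b=-683/591 c=-327/197 d=2335/4728
  seg 3: a=-2 b=-2209/1182 c=1027/788 d=-1027/2364
S(25/4) = -120661/50432

Δ: Δ0=2, Δ1=5/3, Δ2=-5/2, Δ3=-1
row 1: diag=8, rhs=-2; c'=3/8, d'=-1/4
row 2: denom=10−3·3/8=71/8; d'=(-25−3·-1/4)/(71/8)=-194/71
row 3: denom=6−2·16/71=394/71; d'=(9−2·-194/71)/(394/71)=1027/394
back: M3=1027/394
back: M2=-194/71−16/71·1027/394=-654/197
back: M1=-1/4−3/8·-654/197=196/197
M: M0=0, M1=196/197, M2=-654/197, M3=1027/394, M4=0
seg 0: a=-4, c=M0/2=0, d=(M1−M0)/(6·1)=98/591, b=Δ0−h0·(2M0+M1)/6=1084/591
seg 1: a=-2, c=M1/2=98/197, d=(M2−M1)/(6·3)=-425/1773, b=Δ1−h1·(2M1+M2)/6=1378/591
seg 2: a=3, c=M2/2=-327/197, d=(M3−M2)/(6·2)=2335/4728, b=Δ2−h2·(2M2+M3)/6=-683/591
seg 3: a=-2, c=M3/2=1027/788, d=(M4−M3)/(6·1)=-1027/2364, b=Δ3−h3·(2M3+M4)/6=-2209/1182
t_q=25/4 → seg 3, τ=1/4; S=-2+-2209/1182·τ+1027/788·τ²+-1027/2364·τ³=-120661/50432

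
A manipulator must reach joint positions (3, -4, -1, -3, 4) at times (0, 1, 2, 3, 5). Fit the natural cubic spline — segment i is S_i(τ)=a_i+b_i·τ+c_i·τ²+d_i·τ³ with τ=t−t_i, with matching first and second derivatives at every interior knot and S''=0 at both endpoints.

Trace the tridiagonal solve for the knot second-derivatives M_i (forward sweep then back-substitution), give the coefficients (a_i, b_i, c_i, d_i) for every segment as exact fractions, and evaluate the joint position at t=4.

  seg 0: a=3 b=-1735/172 c=0 d=531/172
  seg 1: a=-4 b=-71/86 c=1593/172 d=-935/172
  seg 2: a=-1 b=239/172 c=-303/43 d=629/172
  seg 3: a=-3 b=-149/86 c=675/172 d=-225/344
S(4) = -503/344

Δ: Δ0=-7, Δ1=3, Δ2=-2, Δ3=7/2
row 1: diag=4, rhs=60; c'=1/4, d'=15
row 2: denom=4−1·1/4=15/4; d'=(-30−1·15)/(15/4)=-12
row 3: denom=6−1·4/15=86/15; d'=(33−1·-12)/(86/15)=675/86
back: M3=675/86
back: M2=-12−4/15·675/86=-606/43
back: M1=15−1/4·-606/43=1593/86
M: M0=0, M1=1593/86, M2=-606/43, M3=675/86, M4=0
seg 0: a=3, c=M0/2=0, d=(M1−M0)/(6·1)=531/172, b=Δ0−h0·(2M0+M1)/6=-1735/172
seg 1: a=-4, c=M1/2=1593/172, d=(M2−M1)/(6·1)=-935/172, b=Δ1−h1·(2M1+M2)/6=-71/86
seg 2: a=-1, c=M2/2=-303/43, d=(M3−M2)/(6·1)=629/172, b=Δ2−h2·(2M2+M3)/6=239/172
seg 3: a=-3, c=M3/2=675/172, d=(M4−M3)/(6·2)=-225/344, b=Δ3−h3·(2M3+M4)/6=-149/86
t_q=4 → seg 3, τ=1; S=-3+-149/86·τ+675/172·τ²+-225/344·τ³=-503/344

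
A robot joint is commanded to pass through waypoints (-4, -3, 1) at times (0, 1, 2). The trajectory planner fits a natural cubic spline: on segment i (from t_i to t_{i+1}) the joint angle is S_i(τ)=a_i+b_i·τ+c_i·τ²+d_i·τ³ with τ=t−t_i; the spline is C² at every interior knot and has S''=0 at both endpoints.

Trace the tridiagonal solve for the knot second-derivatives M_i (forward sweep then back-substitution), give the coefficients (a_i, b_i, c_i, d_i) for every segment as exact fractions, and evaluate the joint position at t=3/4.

  seg 0: a=-4 b=1/4 c=0 d=3/4
  seg 1: a=-3 b=5/2 c=9/4 d=-3/4
S(3/4) = -895/256

Δ: Δ0=1, Δ1=4
row 1: diag=4, rhs=18; c'=1/4, d'=9/2
back: M1=9/2
M: M0=0, M1=9/2, M2=0
seg 0: a=-4, c=M0/2=0, d=(M1−M0)/(6·1)=3/4, b=Δ0−h0·(2M0+M1)/6=1/4
seg 1: a=-3, c=M1/2=9/4, d=(M2−M1)/(6·1)=-3/4, b=Δ1−h1·(2M1+M2)/6=5/2
t_q=3/4 → seg 0, τ=3/4; S=-4+1/4·τ+0·τ²+3/4·τ³=-895/256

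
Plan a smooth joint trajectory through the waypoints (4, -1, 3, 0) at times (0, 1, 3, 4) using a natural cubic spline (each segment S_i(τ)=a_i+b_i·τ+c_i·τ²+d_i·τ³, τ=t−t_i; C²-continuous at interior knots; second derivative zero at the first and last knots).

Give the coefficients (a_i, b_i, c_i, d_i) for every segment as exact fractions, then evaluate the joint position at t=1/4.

Δ: Δ0=-5, Δ1=2, Δ2=-3
row 1: diag=6, rhs=42; c'=1/3, d'=7
row 2: denom=6−2·1/3=16/3; d'=(-30−2·7)/(16/3)=-33/4
back: M2=-33/4
back: M1=7−1/3·-33/4=39/4
M: M0=0, M1=39/4, M2=-33/4, M3=0
seg 0: a=4, c=M0/2=0, d=(M1−M0)/(6·1)=13/8, b=Δ0−h0·(2M0+M1)/6=-53/8
seg 1: a=-1, c=M1/2=39/8, d=(M2−M1)/(6·2)=-3/2, b=Δ1−h1·(2M1+M2)/6=-7/4
seg 2: a=3, c=M2/2=-33/8, d=(M3−M2)/(6·1)=11/8, b=Δ2−h2·(2M2+M3)/6=-1/4
t_q=1/4 → seg 0, τ=1/4; S=4+-53/8·τ+0·τ²+13/8·τ³=1213/512

  seg 0: a=4 b=-53/8 c=0 d=13/8
  seg 1: a=-1 b=-7/4 c=39/8 d=-3/2
  seg 2: a=3 b=-1/4 c=-33/8 d=11/8
S(1/4) = 1213/512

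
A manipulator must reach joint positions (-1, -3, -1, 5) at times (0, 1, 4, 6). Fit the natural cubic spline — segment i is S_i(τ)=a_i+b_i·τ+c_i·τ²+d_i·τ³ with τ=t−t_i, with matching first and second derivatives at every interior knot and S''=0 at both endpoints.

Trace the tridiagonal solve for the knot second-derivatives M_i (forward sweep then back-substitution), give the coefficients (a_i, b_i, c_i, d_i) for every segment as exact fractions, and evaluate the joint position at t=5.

  seg 0: a=-1 b=-485/213 c=0 d=59/213
  seg 1: a=-3 b=-308/213 c=59/71 d=-3/71
  seg 2: a=-1 b=511/213 c=32/71 d=-16/213
S(5) = 126/71

Δ: Δ0=-2, Δ1=2/3, Δ2=3
row 1: diag=8, rhs=16; c'=3/8, d'=2
row 2: denom=10−3·3/8=71/8; d'=(14−3·2)/(71/8)=64/71
back: M2=64/71
back: M1=2−3/8·64/71=118/71
M: M0=0, M1=118/71, M2=64/71, M3=0
seg 0: a=-1, c=M0/2=0, d=(M1−M0)/(6·1)=59/213, b=Δ0−h0·(2M0+M1)/6=-485/213
seg 1: a=-3, c=M1/2=59/71, d=(M2−M1)/(6·3)=-3/71, b=Δ1−h1·(2M1+M2)/6=-308/213
seg 2: a=-1, c=M2/2=32/71, d=(M3−M2)/(6·2)=-16/213, b=Δ2−h2·(2M2+M3)/6=511/213
t_q=5 → seg 2, τ=1; S=-1+511/213·τ+32/71·τ²+-16/213·τ³=126/71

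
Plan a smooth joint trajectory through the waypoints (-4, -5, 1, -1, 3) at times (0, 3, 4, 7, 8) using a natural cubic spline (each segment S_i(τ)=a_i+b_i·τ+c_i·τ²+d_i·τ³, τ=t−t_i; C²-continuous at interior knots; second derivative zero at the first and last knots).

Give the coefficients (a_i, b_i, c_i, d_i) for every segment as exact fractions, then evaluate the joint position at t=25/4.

Δ: Δ0=-1/3, Δ1=6, Δ2=-2/3, Δ3=4
row 1: diag=8, rhs=38; c'=1/8, d'=19/4
row 2: denom=8−1·1/8=63/8; d'=(-40−1·19/4)/(63/8)=-358/63
row 3: denom=8−3·8/21=48/7; d'=(28−3·-358/63)/(48/7)=473/72
back: M3=473/72
back: M2=-358/63−8/21·473/72=-221/27
back: M1=19/4−1/8·-221/27=1247/216
M: M0=0, M1=1247/216, M2=-221/27, M3=473/72, M4=0
seg 0: a=-4, c=M0/2=0, d=(M1−M0)/(6·3)=1247/3888, b=Δ0−h0·(2M0+M1)/6=-1391/432
seg 1: a=-5, c=M1/2=1247/432, d=(M2−M1)/(6·1)=-335/144, b=Δ1−h1·(2M1+M2)/6=1175/216
seg 2: a=1, c=M2/2=-221/54, d=(M3−M2)/(6·3)=3187/3888, b=Δ2−h2·(2M2+M3)/6=1829/432
seg 3: a=-1, c=M3/2=473/144, d=(M4−M3)/(6·1)=-473/432, b=Δ3−h3·(2M3+M4)/6=391/216
t_q=25/4 → seg 2, τ=9/4; S=1+1829/432·τ+-221/54·τ²+3187/3888·τ³=-2629/3072

  seg 0: a=-4 b=-1391/432 c=0 d=1247/3888
  seg 1: a=-5 b=1175/216 c=1247/432 d=-335/144
  seg 2: a=1 b=1829/432 c=-221/54 d=3187/3888
  seg 3: a=-1 b=391/216 c=473/144 d=-473/432
S(25/4) = -2629/3072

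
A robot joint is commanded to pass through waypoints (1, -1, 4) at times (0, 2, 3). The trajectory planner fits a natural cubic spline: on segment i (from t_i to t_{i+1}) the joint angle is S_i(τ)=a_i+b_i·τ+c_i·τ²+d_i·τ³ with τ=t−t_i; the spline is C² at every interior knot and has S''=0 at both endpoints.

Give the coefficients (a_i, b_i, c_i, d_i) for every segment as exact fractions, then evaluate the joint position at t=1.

Δ: Δ0=-1, Δ1=5
row 1: diag=6, rhs=36; c'=1/6, d'=6
back: M1=6
M: M0=0, M1=6, M2=0
seg 0: a=1, c=M0/2=0, d=(M1−M0)/(6·2)=1/2, b=Δ0−h0·(2M0+M1)/6=-3
seg 1: a=-1, c=M1/2=3, d=(M2−M1)/(6·1)=-1, b=Δ1−h1·(2M1+M2)/6=3
t_q=1 → seg 0, τ=1; S=1+-3·τ+0·τ²+1/2·τ³=-3/2

  seg 0: a=1 b=-3 c=0 d=1/2
  seg 1: a=-1 b=3 c=3 d=-1
S(1) = -3/2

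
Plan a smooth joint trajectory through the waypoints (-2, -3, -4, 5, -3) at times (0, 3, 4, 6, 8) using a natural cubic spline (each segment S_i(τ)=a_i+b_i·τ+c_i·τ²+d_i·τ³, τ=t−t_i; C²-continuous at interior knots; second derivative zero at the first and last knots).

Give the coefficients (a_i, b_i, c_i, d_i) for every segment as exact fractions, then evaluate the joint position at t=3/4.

Δ: Δ0=-1/3, Δ1=-1, Δ2=9/2, Δ3=-4
row 1: diag=8, rhs=-4; c'=1/8, d'=-1/2
row 2: denom=6−1·1/8=47/8; d'=(33−1·-1/2)/(47/8)=268/47
row 3: denom=8−2·16/47=344/47; d'=(-51−2·268/47)/(344/47)=-2933/344
back: M3=-2933/344
back: M2=268/47−16/47·-2933/344=370/43
back: M1=-1/2−1/8·370/43=-271/172
M: M0=0, M1=-271/172, M2=370/43, M3=-2933/344, M4=0
seg 0: a=-2, c=M0/2=0, d=(M1−M0)/(6·3)=-271/3096, b=Δ0−h0·(2M0+M1)/6=469/1032
seg 1: a=-3, c=M1/2=-271/344, d=(M2−M1)/(6·1)=1751/1032, b=Δ1−h1·(2M1+M2)/6=-985/516
seg 2: a=-4, c=M2/2=185/43, d=(M3−M2)/(6·2)=-5893/4128, b=Δ2−h2·(2M2+M3)/6=1657/1032
seg 3: a=5, c=M3/2=-2933/688, d=(M4−M3)/(6·2)=2933/4128, b=Δ3−h3·(2M3+M4)/6=869/516
t_q=3/4 → seg 0, τ=3/4; S=-2+469/1032·τ+0·τ²+-271/3096·τ³=-37341/22016

  seg 0: a=-2 b=469/1032 c=0 d=-271/3096
  seg 1: a=-3 b=-985/516 c=-271/344 d=1751/1032
  seg 2: a=-4 b=1657/1032 c=185/43 d=-5893/4128
  seg 3: a=5 b=869/516 c=-2933/688 d=2933/4128
S(3/4) = -37341/22016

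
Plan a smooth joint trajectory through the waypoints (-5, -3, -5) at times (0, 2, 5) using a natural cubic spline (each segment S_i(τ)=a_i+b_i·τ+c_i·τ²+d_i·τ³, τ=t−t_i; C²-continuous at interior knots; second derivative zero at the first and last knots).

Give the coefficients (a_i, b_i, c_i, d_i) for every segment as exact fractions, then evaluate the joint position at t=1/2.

Δ: Δ0=1, Δ1=-2/3
row 1: diag=10, rhs=-10; c'=3/10, d'=-1
back: M1=-1
M: M0=0, M1=-1, M2=0
seg 0: a=-5, c=M0/2=0, d=(M1−M0)/(6·2)=-1/12, b=Δ0−h0·(2M0+M1)/6=4/3
seg 1: a=-3, c=M1/2=-1/2, d=(M2−M1)/(6·3)=1/18, b=Δ1−h1·(2M1+M2)/6=1/3
t_q=1/2 → seg 0, τ=1/2; S=-5+4/3·τ+0·τ²+-1/12·τ³=-139/32

  seg 0: a=-5 b=4/3 c=0 d=-1/12
  seg 1: a=-3 b=1/3 c=-1/2 d=1/18
S(1/2) = -139/32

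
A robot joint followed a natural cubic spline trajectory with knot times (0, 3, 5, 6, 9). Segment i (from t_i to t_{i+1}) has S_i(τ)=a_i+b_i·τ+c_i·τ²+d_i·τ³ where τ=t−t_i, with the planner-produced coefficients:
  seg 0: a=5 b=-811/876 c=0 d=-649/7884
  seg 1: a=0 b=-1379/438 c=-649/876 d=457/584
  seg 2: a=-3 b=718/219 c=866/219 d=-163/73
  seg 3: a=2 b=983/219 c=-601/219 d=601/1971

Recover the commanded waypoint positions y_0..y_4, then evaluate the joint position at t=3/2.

y_0 = S_0(0) = a_0 = 5
y_1 = S_1(0) = a_1 = 0
y_2 = S_2(0) = a_2 = -3
y_3 = S_3(0) = a_3 = 2
y_4 = S_3(3) = -1
t_q=3/2 is in segment 0 (τ=3/2); S_0(τ)=7787/2336

y_0=5 y_1=0 y_2=-3 y_3=2 y_4=-1
S(3/2) = 7787/2336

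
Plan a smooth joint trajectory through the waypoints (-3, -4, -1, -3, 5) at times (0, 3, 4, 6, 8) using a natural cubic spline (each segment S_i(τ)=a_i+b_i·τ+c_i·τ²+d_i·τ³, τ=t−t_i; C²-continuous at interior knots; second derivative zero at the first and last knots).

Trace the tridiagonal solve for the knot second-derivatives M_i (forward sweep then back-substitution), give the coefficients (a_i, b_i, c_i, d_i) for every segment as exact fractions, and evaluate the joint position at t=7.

  seg 0: a=-3 b=-1021/516 c=0 d=283/1548
  seg 1: a=-4 b=763/258 c=283/172 d=-827/516
  seg 2: a=-1 b=743/516 c=-136/43 d=2005/2064
  seg 3: a=-3 b=115/258 c=917/344 d=-917/2064
S(7) = -229/688

Δ: Δ0=-1/3, Δ1=3, Δ2=-1, Δ3=4
row 1: diag=8, rhs=20; c'=1/8, d'=5/2
row 2: denom=6−1·1/8=47/8; d'=(-24−1·5/2)/(47/8)=-212/47
row 3: denom=8−2·16/47=344/47; d'=(30−2·-212/47)/(344/47)=917/172
back: M3=917/172
back: M2=-212/47−16/47·917/172=-272/43
back: M1=5/2−1/8·-272/43=283/86
M: M0=0, M1=283/86, M2=-272/43, M3=917/172, M4=0
seg 0: a=-3, c=M0/2=0, d=(M1−M0)/(6·3)=283/1548, b=Δ0−h0·(2M0+M1)/6=-1021/516
seg 1: a=-4, c=M1/2=283/172, d=(M2−M1)/(6·1)=-827/516, b=Δ1−h1·(2M1+M2)/6=763/258
seg 2: a=-1, c=M2/2=-136/43, d=(M3−M2)/(6·2)=2005/2064, b=Δ2−h2·(2M2+M3)/6=743/516
seg 3: a=-3, c=M3/2=917/344, d=(M4−M3)/(6·2)=-917/2064, b=Δ3−h3·(2M3+M4)/6=115/258
t_q=7 → seg 3, τ=1; S=-3+115/258·τ+917/344·τ²+-917/2064·τ³=-229/688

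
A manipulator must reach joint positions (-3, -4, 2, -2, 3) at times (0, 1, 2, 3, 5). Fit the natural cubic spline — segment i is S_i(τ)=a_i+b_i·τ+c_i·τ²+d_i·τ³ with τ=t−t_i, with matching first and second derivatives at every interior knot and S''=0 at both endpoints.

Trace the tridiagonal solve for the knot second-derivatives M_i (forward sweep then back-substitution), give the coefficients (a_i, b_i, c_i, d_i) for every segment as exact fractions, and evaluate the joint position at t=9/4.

  seg 0: a=-3 b=-627/172 c=0 d=455/172
  seg 1: a=-4 b=369/86 c=1365/172 d=-1071/172
  seg 2: a=2 b=255/172 c=-462/43 d=905/172
  seg 3: a=-2 b=-363/86 c=867/172 d=-289/344
S(9/4) = 19609/11008

Δ: Δ0=-1, Δ1=6, Δ2=-4, Δ3=5/2
row 1: diag=4, rhs=42; c'=1/4, d'=21/2
row 2: denom=4−1·1/4=15/4; d'=(-60−1·21/2)/(15/4)=-94/5
row 3: denom=6−1·4/15=86/15; d'=(39−1·-94/5)/(86/15)=867/86
back: M3=867/86
back: M2=-94/5−4/15·867/86=-924/43
back: M1=21/2−1/4·-924/43=1365/86
M: M0=0, M1=1365/86, M2=-924/43, M3=867/86, M4=0
seg 0: a=-3, c=M0/2=0, d=(M1−M0)/(6·1)=455/172, b=Δ0−h0·(2M0+M1)/6=-627/172
seg 1: a=-4, c=M1/2=1365/172, d=(M2−M1)/(6·1)=-1071/172, b=Δ1−h1·(2M1+M2)/6=369/86
seg 2: a=2, c=M2/2=-462/43, d=(M3−M2)/(6·1)=905/172, b=Δ2−h2·(2M2+M3)/6=255/172
seg 3: a=-2, c=M3/2=867/172, d=(M4−M3)/(6·2)=-289/344, b=Δ3−h3·(2M3+M4)/6=-363/86
t_q=9/4 → seg 2, τ=1/4; S=2+255/172·τ+-462/43·τ²+905/172·τ³=19609/11008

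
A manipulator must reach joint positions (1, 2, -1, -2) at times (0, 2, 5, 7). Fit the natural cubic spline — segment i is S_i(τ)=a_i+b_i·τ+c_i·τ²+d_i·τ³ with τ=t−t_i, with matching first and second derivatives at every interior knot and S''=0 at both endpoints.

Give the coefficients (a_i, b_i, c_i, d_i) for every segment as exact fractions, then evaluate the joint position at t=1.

Δ: Δ0=1/2, Δ1=-1, Δ2=-1/2
row 1: diag=10, rhs=-9; c'=3/10, d'=-9/10
row 2: denom=10−3·3/10=91/10; d'=(3−3·-9/10)/(91/10)=57/91
back: M2=57/91
back: M1=-9/10−3/10·57/91=-99/91
M: M0=0, M1=-99/91, M2=57/91, M3=0
seg 0: a=1, c=M0/2=0, d=(M1−M0)/(6·2)=-33/364, b=Δ0−h0·(2M0+M1)/6=157/182
seg 1: a=2, c=M1/2=-99/182, d=(M2−M1)/(6·3)=2/21, b=Δ1−h1·(2M1+M2)/6=-41/182
seg 2: a=-1, c=M2/2=57/182, d=(M3−M2)/(6·2)=-19/364, b=Δ2−h2·(2M2+M3)/6=-167/182
t_q=1 → seg 0, τ=1; S=1+157/182·τ+0·τ²+-33/364·τ³=645/364

  seg 0: a=1 b=157/182 c=0 d=-33/364
  seg 1: a=2 b=-41/182 c=-99/182 d=2/21
  seg 2: a=-1 b=-167/182 c=57/182 d=-19/364
S(1) = 645/364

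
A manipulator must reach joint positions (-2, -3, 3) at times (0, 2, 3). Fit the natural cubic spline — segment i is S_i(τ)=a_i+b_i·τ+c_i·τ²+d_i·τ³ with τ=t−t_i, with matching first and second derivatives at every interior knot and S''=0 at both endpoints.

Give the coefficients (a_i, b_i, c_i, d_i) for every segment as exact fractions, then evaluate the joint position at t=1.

  seg 0: a=-2 b=-8/3 c=0 d=13/24
  seg 1: a=-3 b=23/6 c=13/4 d=-13/12
S(1) = -33/8

Δ: Δ0=-1/2, Δ1=6
row 1: diag=6, rhs=39; c'=1/6, d'=13/2
back: M1=13/2
M: M0=0, M1=13/2, M2=0
seg 0: a=-2, c=M0/2=0, d=(M1−M0)/(6·2)=13/24, b=Δ0−h0·(2M0+M1)/6=-8/3
seg 1: a=-3, c=M1/2=13/4, d=(M2−M1)/(6·1)=-13/12, b=Δ1−h1·(2M1+M2)/6=23/6
t_q=1 → seg 0, τ=1; S=-2+-8/3·τ+0·τ²+13/24·τ³=-33/8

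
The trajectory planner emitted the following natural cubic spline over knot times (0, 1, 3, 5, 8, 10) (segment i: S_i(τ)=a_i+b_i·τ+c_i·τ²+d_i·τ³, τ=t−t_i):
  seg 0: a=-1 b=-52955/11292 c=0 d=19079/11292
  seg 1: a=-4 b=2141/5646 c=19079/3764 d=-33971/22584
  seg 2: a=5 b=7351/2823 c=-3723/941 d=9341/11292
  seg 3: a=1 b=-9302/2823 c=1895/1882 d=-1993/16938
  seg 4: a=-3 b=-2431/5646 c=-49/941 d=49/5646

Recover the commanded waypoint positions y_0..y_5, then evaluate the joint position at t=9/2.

y_0 = S_0(0) = a_0 = -1
y_1 = S_1(0) = a_1 = -4
y_2 = S_2(0) = a_2 = 5
y_3 = S_3(0) = a_3 = 1
y_4 = S_4(0) = a_4 = -3
y_5 = S_4(2) = -4
t_q=9/2 is in segment 2 (τ=3/2); S_2(τ)=84189/30112

y_0=-1 y_1=-4 y_2=5 y_3=1 y_4=-3 y_5=-4
S(9/2) = 84189/30112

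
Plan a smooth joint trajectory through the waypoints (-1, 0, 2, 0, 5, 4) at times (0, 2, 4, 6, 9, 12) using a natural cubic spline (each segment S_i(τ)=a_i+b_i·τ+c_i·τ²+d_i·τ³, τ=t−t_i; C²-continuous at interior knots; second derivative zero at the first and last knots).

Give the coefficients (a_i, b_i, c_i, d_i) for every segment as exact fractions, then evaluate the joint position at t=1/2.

Δ: Δ0=1/2, Δ1=1, Δ2=-1, Δ3=5/3, Δ4=-1/3
row 1: diag=8, rhs=3; c'=1/4, d'=3/8
row 2: denom=8−2·1/4=15/2; d'=(-12−2·3/8)/(15/2)=-17/10
row 3: denom=10−2·4/15=142/15; d'=(16−2·-17/10)/(142/15)=291/142
row 4: denom=12−3·45/142=1569/142; d'=(-12−3·291/142)/(1569/142)=-859/523
back: M4=-859/523
back: M3=291/142−45/142·-859/523=1344/523
back: M2=-17/10−4/15·1344/523=-2495/1046
back: M1=3/8−1/4·-2495/1046=508/523
M: M0=0, M1=508/523, M2=-2495/1046, M3=1344/523, M4=-859/523, M5=0
seg 0: a=-1, c=M0/2=0, d=(M1−M0)/(6·2)=127/1569, b=Δ0−h0·(2M0+M1)/6=553/3138
seg 1: a=0, c=M1/2=254/523, d=(M2−M1)/(6·2)=-3511/12552, b=Δ1−h1·(2M1+M2)/6=3601/3138
seg 2: a=2, c=M2/2=-2495/2092, d=(M3−M2)/(6·2)=5183/12552, b=Δ2−h2·(2M2+M3)/6=-418/1569
seg 3: a=0, c=M3/2=672/523, d=(M4−M3)/(6·3)=-2203/9414, b=Δ3−h3·(2M3+M4)/6=-257/3138
seg 4: a=5, c=M4/2=-859/1046, d=(M5−M4)/(6·3)=859/9414, b=Δ4−h4·(2M4+M5)/6=2054/1569
t_q=1/2 → seg 0, τ=1/2; S=-1+553/3138·τ+0·τ²+127/1569·τ³=-3773/4184

  seg 0: a=-1 b=553/3138 c=0 d=127/1569
  seg 1: a=0 b=3601/3138 c=254/523 d=-3511/12552
  seg 2: a=2 b=-418/1569 c=-2495/2092 d=5183/12552
  seg 3: a=0 b=-257/3138 c=672/523 d=-2203/9414
  seg 4: a=5 b=2054/1569 c=-859/1046 d=859/9414
S(1/2) = -3773/4184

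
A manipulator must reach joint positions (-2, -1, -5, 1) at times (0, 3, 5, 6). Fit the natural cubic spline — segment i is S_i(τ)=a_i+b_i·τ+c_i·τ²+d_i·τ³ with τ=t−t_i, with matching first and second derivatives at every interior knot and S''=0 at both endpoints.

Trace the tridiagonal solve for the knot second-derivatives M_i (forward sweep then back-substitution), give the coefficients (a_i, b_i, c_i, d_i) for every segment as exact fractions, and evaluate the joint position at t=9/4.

  seg 0: a=-2 b=163/84 c=0 d=-5/28
  seg 1: a=-1 b=-121/42 c=-45/28 d=43/42
  seg 2: a=-5 b=125/42 c=127/28 d=-127/84
S(9/4) = 85/256

Δ: Δ0=1/3, Δ1=-2, Δ2=6
row 1: diag=10, rhs=-14; c'=1/5, d'=-7/5
row 2: denom=6−2·1/5=28/5; d'=(48−2·-7/5)/(28/5)=127/14
back: M2=127/14
back: M1=-7/5−1/5·127/14=-45/14
M: M0=0, M1=-45/14, M2=127/14, M3=0
seg 0: a=-2, c=M0/2=0, d=(M1−M0)/(6·3)=-5/28, b=Δ0−h0·(2M0+M1)/6=163/84
seg 1: a=-1, c=M1/2=-45/28, d=(M2−M1)/(6·2)=43/42, b=Δ1−h1·(2M1+M2)/6=-121/42
seg 2: a=-5, c=M2/2=127/28, d=(M3−M2)/(6·1)=-127/84, b=Δ2−h2·(2M2+M3)/6=125/42
t_q=9/4 → seg 0, τ=9/4; S=-2+163/84·τ+0·τ²+-5/28·τ³=85/256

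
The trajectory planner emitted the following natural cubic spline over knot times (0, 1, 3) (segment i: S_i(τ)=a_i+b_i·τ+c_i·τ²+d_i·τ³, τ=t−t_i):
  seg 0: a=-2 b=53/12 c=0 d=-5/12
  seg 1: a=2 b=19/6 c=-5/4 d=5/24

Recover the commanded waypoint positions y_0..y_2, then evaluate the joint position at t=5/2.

y_0=-2 y_1=2 y_2=5
S(5/2) = 297/64

y_0 = S_0(0) = a_0 = -2
y_1 = S_1(0) = a_1 = 2
y_2 = S_1(2) = 5
t_q=5/2 is in segment 1 (τ=3/2); S_1(τ)=297/64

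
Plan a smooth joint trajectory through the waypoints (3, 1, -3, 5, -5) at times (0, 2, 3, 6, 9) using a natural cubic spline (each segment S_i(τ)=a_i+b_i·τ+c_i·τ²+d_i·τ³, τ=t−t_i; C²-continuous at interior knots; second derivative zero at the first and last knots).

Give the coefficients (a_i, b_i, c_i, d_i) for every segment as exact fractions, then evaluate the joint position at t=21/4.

  seg 0: a=3 b=104/255 c=0 d=-359/1020
  seg 1: a=1 b=-973/255 c=-359/170 d=983/510
  seg 2: a=-3 b=-1151/510 c=312/85 d=-23/34
  seg 3: a=5 b=383/255 c=-411/170 d=137/510
S(21/4) = 30453/10880

Δ: Δ0=-1, Δ1=-4, Δ2=8/3, Δ3=-10/3
row 1: diag=6, rhs=-18; c'=1/6, d'=-3
row 2: denom=8−1·1/6=47/6; d'=(40−1·-3)/(47/6)=258/47
row 3: denom=12−3·18/47=510/47; d'=(-36−3·258/47)/(510/47)=-411/85
back: M3=-411/85
back: M2=258/47−18/47·-411/85=624/85
back: M1=-3−1/6·624/85=-359/85
M: M0=0, M1=-359/85, M2=624/85, M3=-411/85, M4=0
seg 0: a=3, c=M0/2=0, d=(M1−M0)/(6·2)=-359/1020, b=Δ0−h0·(2M0+M1)/6=104/255
seg 1: a=1, c=M1/2=-359/170, d=(M2−M1)/(6·1)=983/510, b=Δ1−h1·(2M1+M2)/6=-973/255
seg 2: a=-3, c=M2/2=312/85, d=(M3−M2)/(6·3)=-23/34, b=Δ2−h2·(2M2+M3)/6=-1151/510
seg 3: a=5, c=M3/2=-411/170, d=(M4−M3)/(6·3)=137/510, b=Δ3−h3·(2M3+M4)/6=383/255
t_q=21/4 → seg 2, τ=9/4; S=-3+-1151/510·τ+312/85·τ²+-23/34·τ³=30453/10880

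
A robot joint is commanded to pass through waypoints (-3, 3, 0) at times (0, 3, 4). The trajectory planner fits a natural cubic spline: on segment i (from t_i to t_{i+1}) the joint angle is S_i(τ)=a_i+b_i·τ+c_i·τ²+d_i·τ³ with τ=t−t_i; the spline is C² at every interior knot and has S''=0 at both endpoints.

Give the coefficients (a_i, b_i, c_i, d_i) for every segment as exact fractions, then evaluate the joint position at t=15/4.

Δ: Δ0=2, Δ1=-3
row 1: diag=8, rhs=-30; c'=1/8, d'=-15/4
back: M1=-15/4
M: M0=0, M1=-15/4, M2=0
seg 0: a=-3, c=M0/2=0, d=(M1−M0)/(6·3)=-5/24, b=Δ0−h0·(2M0+M1)/6=31/8
seg 1: a=3, c=M1/2=-15/8, d=(M2−M1)/(6·1)=5/8, b=Δ1−h1·(2M1+M2)/6=-7/4
t_q=15/4 → seg 1, τ=3/4; S=3+-7/4·τ+-15/8·τ²+5/8·τ³=459/512

  seg 0: a=-3 b=31/8 c=0 d=-5/24
  seg 1: a=3 b=-7/4 c=-15/8 d=5/8
S(15/4) = 459/512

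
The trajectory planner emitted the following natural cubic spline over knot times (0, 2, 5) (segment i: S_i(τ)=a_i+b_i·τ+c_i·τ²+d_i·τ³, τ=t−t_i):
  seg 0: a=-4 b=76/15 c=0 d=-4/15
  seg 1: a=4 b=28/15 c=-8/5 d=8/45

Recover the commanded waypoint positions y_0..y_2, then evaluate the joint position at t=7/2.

y_0 = S_0(0) = a_0 = -4
y_1 = S_1(0) = a_1 = 4
y_2 = S_1(3) = 0
t_q=7/2 is in segment 1 (τ=3/2); S_1(τ)=19/5

y_0=-4 y_1=4 y_2=0
S(7/2) = 19/5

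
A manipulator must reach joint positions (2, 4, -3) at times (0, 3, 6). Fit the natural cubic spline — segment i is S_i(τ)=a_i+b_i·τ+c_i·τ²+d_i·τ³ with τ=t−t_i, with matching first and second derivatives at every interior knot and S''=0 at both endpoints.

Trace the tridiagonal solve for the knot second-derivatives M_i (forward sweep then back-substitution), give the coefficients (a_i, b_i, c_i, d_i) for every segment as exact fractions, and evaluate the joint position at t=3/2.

  seg 0: a=2 b=17/12 c=0 d=-1/12
  seg 1: a=4 b=-5/6 c=-3/4 d=1/12
S(3/2) = 123/32

Δ: Δ0=2/3, Δ1=-7/3
row 1: diag=12, rhs=-18; c'=1/4, d'=-3/2
back: M1=-3/2
M: M0=0, M1=-3/2, M2=0
seg 0: a=2, c=M0/2=0, d=(M1−M0)/(6·3)=-1/12, b=Δ0−h0·(2M0+M1)/6=17/12
seg 1: a=4, c=M1/2=-3/4, d=(M2−M1)/(6·3)=1/12, b=Δ1−h1·(2M1+M2)/6=-5/6
t_q=3/2 → seg 0, τ=3/2; S=2+17/12·τ+0·τ²+-1/12·τ³=123/32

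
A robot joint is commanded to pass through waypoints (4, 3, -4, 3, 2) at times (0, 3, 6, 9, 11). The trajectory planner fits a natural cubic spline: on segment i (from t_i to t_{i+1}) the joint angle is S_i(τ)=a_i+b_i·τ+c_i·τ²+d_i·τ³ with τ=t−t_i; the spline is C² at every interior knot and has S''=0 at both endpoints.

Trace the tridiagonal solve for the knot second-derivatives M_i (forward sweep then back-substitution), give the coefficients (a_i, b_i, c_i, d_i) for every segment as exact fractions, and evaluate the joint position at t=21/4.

Δ: Δ0=-1/3, Δ1=-7/3, Δ2=7/3, Δ3=-1/2
row 1: diag=12, rhs=-12; c'=1/4, d'=-1
row 2: denom=12−3·1/4=45/4; d'=(28−3·-1)/(45/4)=124/45
row 3: denom=10−3·4/15=46/5; d'=(-17−3·124/45)/(46/5)=-379/138
back: M3=-379/138
back: M2=124/45−4/15·-379/138=722/207
back: M1=-1−1/4·722/207=-775/414
M: M0=0, M1=-775/414, M2=722/207, M3=-379/138, M4=0
seg 0: a=4, c=M0/2=0, d=(M1−M0)/(6·3)=-775/7452, b=Δ0−h0·(2M0+M1)/6=499/828
seg 1: a=3, c=M1/2=-775/828, d=(M2−M1)/(6·3)=2219/7452, b=Δ1−h1·(2M1+M2)/6=-913/414
seg 2: a=-4, c=M2/2=361/207, d=(M3−M2)/(6·3)=-2581/7452, b=Δ2−h2·(2M2+M3)/6=181/828
seg 3: a=3, c=M3/2=-379/276, d=(M4−M3)/(6·2)=379/1656, b=Δ3−h3·(2M3+M4)/6=551/414
t_q=21/4 → seg 1, τ=9/4; S=3+-913/414·τ+-775/828·τ²+2219/7452·τ³=-847/256

  seg 0: a=4 b=499/828 c=0 d=-775/7452
  seg 1: a=3 b=-913/414 c=-775/828 d=2219/7452
  seg 2: a=-4 b=181/828 c=361/207 d=-2581/7452
  seg 3: a=3 b=551/414 c=-379/276 d=379/1656
S(21/4) = -847/256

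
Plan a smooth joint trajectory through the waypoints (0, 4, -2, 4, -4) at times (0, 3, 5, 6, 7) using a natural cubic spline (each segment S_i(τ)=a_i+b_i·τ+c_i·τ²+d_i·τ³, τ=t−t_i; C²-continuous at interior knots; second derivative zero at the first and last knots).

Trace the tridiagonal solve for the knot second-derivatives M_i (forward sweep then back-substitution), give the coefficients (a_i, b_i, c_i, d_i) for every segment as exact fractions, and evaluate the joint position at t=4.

Δ: Δ0=4/3, Δ1=-3, Δ2=6, Δ3=-8
row 1: diag=10, rhs=-26; c'=1/5, d'=-13/5
row 2: denom=6−2·1/5=28/5; d'=(54−2·-13/5)/(28/5)=74/7
row 3: denom=4−1·5/28=107/28; d'=(-84−1·74/7)/(107/28)=-2648/107
back: M3=-2648/107
back: M2=74/7−5/28·-2648/107=1604/107
back: M1=-13/5−1/5·1604/107=-599/107
M: M0=0, M1=-599/107, M2=1604/107, M3=-2648/107, M4=0
seg 0: a=0, c=M0/2=0, d=(M1−M0)/(6·3)=-599/1926, b=Δ0−h0·(2M0+M1)/6=2653/642
seg 1: a=4, c=M1/2=-599/214, d=(M2−M1)/(6·2)=2203/1284, b=Δ1−h1·(2M1+M2)/6=-1369/321
seg 2: a=-2, c=M2/2=802/107, d=(M3−M2)/(6·1)=-2126/321, b=Δ2−h2·(2M2+M3)/6=1646/321
seg 3: a=4, c=M3/2=-1324/107, d=(M4−M3)/(6·1)=1324/321, b=Δ3−h3·(2M3+M4)/6=80/321
t_q=4 → seg 1, τ=1; S=4+-1369/321·τ+-599/214·τ²+2203/1284·τ³=-577/428

  seg 0: a=0 b=2653/642 c=0 d=-599/1926
  seg 1: a=4 b=-1369/321 c=-599/214 d=2203/1284
  seg 2: a=-2 b=1646/321 c=802/107 d=-2126/321
  seg 3: a=4 b=80/321 c=-1324/107 d=1324/321
S(4) = -577/428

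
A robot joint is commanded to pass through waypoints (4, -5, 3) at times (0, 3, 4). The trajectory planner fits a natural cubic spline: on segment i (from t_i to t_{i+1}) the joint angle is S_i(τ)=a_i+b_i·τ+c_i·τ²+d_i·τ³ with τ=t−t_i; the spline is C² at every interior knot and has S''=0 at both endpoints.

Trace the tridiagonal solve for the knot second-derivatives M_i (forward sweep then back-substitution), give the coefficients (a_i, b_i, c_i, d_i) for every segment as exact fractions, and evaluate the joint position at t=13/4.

Δ: Δ0=-3, Δ1=8
row 1: diag=8, rhs=66; c'=1/8, d'=33/4
back: M1=33/4
M: M0=0, M1=33/4, M2=0
seg 0: a=4, c=M0/2=0, d=(M1−M0)/(6·3)=11/24, b=Δ0−h0·(2M0+M1)/6=-57/8
seg 1: a=-5, c=M1/2=33/8, d=(M2−M1)/(6·1)=-11/8, b=Δ1−h1·(2M1+M2)/6=21/4
t_q=13/4 → seg 1, τ=1/4; S=-5+21/4·τ+33/8·τ²+-11/8·τ³=-1767/512

  seg 0: a=4 b=-57/8 c=0 d=11/24
  seg 1: a=-5 b=21/4 c=33/8 d=-11/8
S(13/4) = -1767/512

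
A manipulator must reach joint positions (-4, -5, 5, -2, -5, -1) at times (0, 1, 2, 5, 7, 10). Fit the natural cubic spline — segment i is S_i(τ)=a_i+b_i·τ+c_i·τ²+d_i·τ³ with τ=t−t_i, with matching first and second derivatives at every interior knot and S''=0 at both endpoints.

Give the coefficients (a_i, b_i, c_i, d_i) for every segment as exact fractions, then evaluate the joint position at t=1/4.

Δ: Δ0=-1, Δ1=10, Δ2=-7/3, Δ3=-3/2, Δ4=4/3
row 1: diag=4, rhs=66; c'=1/4, d'=33/2
row 2: denom=8−1·1/4=31/4; d'=(-74−1·33/2)/(31/4)=-362/31
row 3: denom=10−3·12/31=274/31; d'=(5−3·-362/31)/(274/31)=1241/274
row 4: denom=10−2·31/137=1308/137; d'=(17−2·1241/274)/(1308/137)=272/327
back: M4=272/327
back: M3=1241/274−31/137·272/327=2839/654
back: M2=-362/31−12/31·2839/654=-1456/109
back: M1=33/2−1/4·-1456/109=4325/218
M: M0=0, M1=4325/218, M2=-1456/109, M3=2839/654, M4=272/327, M5=0
seg 0: a=-4, c=M0/2=0, d=(M1−M0)/(6·1)=4325/1308, b=Δ0−h0·(2M0+M1)/6=-5633/1308
seg 1: a=-5, c=M1/2=4325/436, d=(M2−M1)/(6·1)=-7237/1308, b=Δ1−h1·(2M1+M2)/6=3671/654
seg 2: a=5, c=M2/2=-728/109, d=(M3−M2)/(6·3)=11575/11772, b=Δ2−h2·(2M2+M3)/6=11581/1308
seg 3: a=-2, c=M3/2=2839/1308, d=(M4−M3)/(6·2)=-255/872, b=Δ3−h3·(2M3+M4)/6=-3055/654
seg 4: a=-5, c=M4/2=136/327, d=(M5−M4)/(6·3)=-136/2943, b=Δ4−h4·(2M4+M5)/6=164/327
t_q=1/4 → seg 0, τ=1/4; S=-4+-5633/1308·τ+0·τ²+4325/1308·τ³=-140217/27904

  seg 0: a=-4 b=-5633/1308 c=0 d=4325/1308
  seg 1: a=-5 b=3671/654 c=4325/436 d=-7237/1308
  seg 2: a=5 b=11581/1308 c=-728/109 d=11575/11772
  seg 3: a=-2 b=-3055/654 c=2839/1308 d=-255/872
  seg 4: a=-5 b=164/327 c=136/327 d=-136/2943
S(1/4) = -140217/27904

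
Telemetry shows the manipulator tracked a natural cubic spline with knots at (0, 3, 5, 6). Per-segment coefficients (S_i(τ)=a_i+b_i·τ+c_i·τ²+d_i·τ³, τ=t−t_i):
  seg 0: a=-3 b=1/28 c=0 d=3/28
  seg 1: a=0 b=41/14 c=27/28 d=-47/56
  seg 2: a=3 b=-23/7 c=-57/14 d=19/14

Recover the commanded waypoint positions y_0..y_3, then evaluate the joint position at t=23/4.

y_0=-3 y_1=0 y_2=3 y_3=-3
S(23/4) = -1059/896

y_0 = S_0(0) = a_0 = -3
y_1 = S_1(0) = a_1 = 0
y_2 = S_2(0) = a_2 = 3
y_3 = S_2(1) = -3
t_q=23/4 is in segment 2 (τ=3/4); S_2(τ)=-1059/896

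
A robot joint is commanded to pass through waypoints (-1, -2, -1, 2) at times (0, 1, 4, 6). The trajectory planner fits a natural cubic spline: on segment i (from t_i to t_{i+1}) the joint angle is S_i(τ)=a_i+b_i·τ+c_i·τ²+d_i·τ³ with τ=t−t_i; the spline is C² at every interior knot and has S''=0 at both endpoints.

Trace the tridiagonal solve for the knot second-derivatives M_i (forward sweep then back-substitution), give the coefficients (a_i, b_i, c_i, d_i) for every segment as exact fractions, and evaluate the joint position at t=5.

Δ: Δ0=-1, Δ1=1/3, Δ2=3/2
row 1: diag=8, rhs=8; c'=3/8, d'=1
row 2: denom=10−3·3/8=71/8; d'=(7−3·1)/(71/8)=32/71
back: M2=32/71
back: M1=1−3/8·32/71=59/71
M: M0=0, M1=59/71, M2=32/71, M3=0
seg 0: a=-1, c=M0/2=0, d=(M1−M0)/(6·1)=59/426, b=Δ0−h0·(2M0+M1)/6=-485/426
seg 1: a=-2, c=M1/2=59/142, d=(M2−M1)/(6·3)=-3/142, b=Δ1−h1·(2M1+M2)/6=-154/213
seg 2: a=-1, c=M2/2=16/71, d=(M3−M2)/(6·2)=-8/213, b=Δ2−h2·(2M2+M3)/6=511/426
t_q=5 → seg 2, τ=1; S=-1+511/426·τ+16/71·τ²+-8/213·τ³=55/142

  seg 0: a=-1 b=-485/426 c=0 d=59/426
  seg 1: a=-2 b=-154/213 c=59/142 d=-3/142
  seg 2: a=-1 b=511/426 c=16/71 d=-8/213
S(5) = 55/142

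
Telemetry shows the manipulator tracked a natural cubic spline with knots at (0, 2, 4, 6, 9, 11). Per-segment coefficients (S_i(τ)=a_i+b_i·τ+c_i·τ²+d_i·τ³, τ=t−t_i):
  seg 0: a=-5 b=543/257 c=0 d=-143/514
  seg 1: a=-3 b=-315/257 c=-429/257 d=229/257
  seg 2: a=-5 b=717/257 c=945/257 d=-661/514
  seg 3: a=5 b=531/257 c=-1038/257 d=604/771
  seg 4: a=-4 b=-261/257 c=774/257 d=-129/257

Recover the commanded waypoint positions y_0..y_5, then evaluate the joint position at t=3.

y_0 = S_0(0) = a_0 = -5
y_1 = S_1(0) = a_1 = -3
y_2 = S_2(0) = a_2 = -5
y_3 = S_3(0) = a_3 = 5
y_4 = S_4(0) = a_4 = -4
y_5 = S_4(2) = 2
t_q=3 is in segment 1 (τ=1); S_1(τ)=-1286/257

y_0=-5 y_1=-3 y_2=-5 y_3=5 y_4=-4 y_5=2
S(3) = -1286/257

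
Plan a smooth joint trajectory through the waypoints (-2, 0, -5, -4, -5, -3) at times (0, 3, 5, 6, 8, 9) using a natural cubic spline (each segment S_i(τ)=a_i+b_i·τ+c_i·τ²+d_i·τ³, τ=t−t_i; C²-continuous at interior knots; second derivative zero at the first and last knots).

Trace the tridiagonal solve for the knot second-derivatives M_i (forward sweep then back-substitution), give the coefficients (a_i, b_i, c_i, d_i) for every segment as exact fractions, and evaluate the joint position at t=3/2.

  seg 0: a=-2 b=11033/5196 c=0 d=-841/5196
  seg 1: a=0 b=-5837/2598 c=-2523/1732 d=6911/10392
  seg 2: a=-5 b=-121/1299 c=1097/433 d=-1871/1299
  seg 3: a=-4 b=848/1299 c=-774/433 d=6293/10392
  seg 4: a=-5 b=1999/2598 c=3197/1732 d=-3197/5196
S(3/2) = 8851/13856

Δ: Δ0=2/3, Δ1=-5/2, Δ2=1, Δ3=-1/2, Δ4=2
row 1: diag=10, rhs=-19; c'=1/5, d'=-19/10
row 2: denom=6−2·1/5=28/5; d'=(21−2·-19/10)/(28/5)=31/7
row 3: denom=6−1·5/28=163/28; d'=(-9−1·31/7)/(163/28)=-376/163
row 4: denom=6−2·56/163=866/163; d'=(15−2·-376/163)/(866/163)=3197/866
back: M4=3197/866
back: M3=-376/163−56/163·3197/866=-1548/433
back: M2=31/7−5/28·-1548/433=2194/433
back: M1=-19/10−1/5·2194/433=-2523/866
M: M0=0, M1=-2523/866, M2=2194/433, M3=-1548/433, M4=3197/866, M5=0
seg 0: a=-2, c=M0/2=0, d=(M1−M0)/(6·3)=-841/5196, b=Δ0−h0·(2M0+M1)/6=11033/5196
seg 1: a=0, c=M1/2=-2523/1732, d=(M2−M1)/(6·2)=6911/10392, b=Δ1−h1·(2M1+M2)/6=-5837/2598
seg 2: a=-5, c=M2/2=1097/433, d=(M3−M2)/(6·1)=-1871/1299, b=Δ2−h2·(2M2+M3)/6=-121/1299
seg 3: a=-4, c=M3/2=-774/433, d=(M4−M3)/(6·2)=6293/10392, b=Δ3−h3·(2M3+M4)/6=848/1299
seg 4: a=-5, c=M4/2=3197/1732, d=(M5−M4)/(6·1)=-3197/5196, b=Δ4−h4·(2M4+M5)/6=1999/2598
t_q=3/2 → seg 0, τ=3/2; S=-2+11033/5196·τ+0·τ²+-841/5196·τ³=8851/13856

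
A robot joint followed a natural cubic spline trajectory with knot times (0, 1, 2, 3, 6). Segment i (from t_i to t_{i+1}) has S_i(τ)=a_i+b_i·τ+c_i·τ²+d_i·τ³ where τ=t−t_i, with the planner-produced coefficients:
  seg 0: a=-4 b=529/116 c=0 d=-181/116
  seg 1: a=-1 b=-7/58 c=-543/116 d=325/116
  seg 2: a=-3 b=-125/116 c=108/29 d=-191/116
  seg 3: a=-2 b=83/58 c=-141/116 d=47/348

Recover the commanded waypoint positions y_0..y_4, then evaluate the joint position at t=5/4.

y_0 = S_0(0) = a_0 = -4
y_1 = S_1(0) = a_1 = -1
y_2 = S_2(0) = a_2 = -3
y_3 = S_3(0) = a_3 = -2
y_4 = S_3(3) = -5
t_q=5/4 is in segment 1 (τ=1/4); S_1(τ)=-9495/7424

y_0=-4 y_1=-1 y_2=-3 y_3=-2 y_4=-5
S(5/4) = -9495/7424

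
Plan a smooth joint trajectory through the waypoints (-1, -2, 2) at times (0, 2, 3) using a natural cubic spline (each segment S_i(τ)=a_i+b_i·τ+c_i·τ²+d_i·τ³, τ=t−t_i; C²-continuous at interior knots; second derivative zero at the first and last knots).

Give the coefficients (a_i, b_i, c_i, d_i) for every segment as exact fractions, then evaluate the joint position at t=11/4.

Δ: Δ0=-1/2, Δ1=4
row 1: diag=6, rhs=27; c'=1/6, d'=9/2
back: M1=9/2
M: M0=0, M1=9/2, M2=0
seg 0: a=-1, c=M0/2=0, d=(M1−M0)/(6·2)=3/8, b=Δ0−h0·(2M0+M1)/6=-2
seg 1: a=-2, c=M1/2=9/4, d=(M2−M1)/(6·1)=-3/4, b=Δ1−h1·(2M1+M2)/6=5/2
t_q=11/4 → seg 1, τ=3/4; S=-2+5/2·τ+9/4·τ²+-3/4·τ³=211/256

  seg 0: a=-1 b=-2 c=0 d=3/8
  seg 1: a=-2 b=5/2 c=9/4 d=-3/4
S(11/4) = 211/256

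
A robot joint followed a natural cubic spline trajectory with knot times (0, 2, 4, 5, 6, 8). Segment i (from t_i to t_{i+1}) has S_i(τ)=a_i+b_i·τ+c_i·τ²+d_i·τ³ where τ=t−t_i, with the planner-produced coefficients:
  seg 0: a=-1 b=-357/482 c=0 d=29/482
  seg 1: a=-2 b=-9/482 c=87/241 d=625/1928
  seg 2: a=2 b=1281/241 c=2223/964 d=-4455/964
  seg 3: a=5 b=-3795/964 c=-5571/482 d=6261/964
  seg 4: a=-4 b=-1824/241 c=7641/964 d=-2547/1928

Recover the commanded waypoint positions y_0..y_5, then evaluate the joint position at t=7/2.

y_0 = S_0(0) = a_0 = -1
y_1 = S_1(0) = a_1 = -2
y_2 = S_2(0) = a_2 = 2
y_3 = S_3(0) = a_3 = 5
y_4 = S_4(0) = a_4 = -4
y_5 = S_4(2) = 2
t_q=7/2 is in segment 1 (τ=3/2); S_1(τ)=-1877/15424

y_0=-1 y_1=-2 y_2=2 y_3=5 y_4=-4 y_5=2
S(7/2) = -1877/15424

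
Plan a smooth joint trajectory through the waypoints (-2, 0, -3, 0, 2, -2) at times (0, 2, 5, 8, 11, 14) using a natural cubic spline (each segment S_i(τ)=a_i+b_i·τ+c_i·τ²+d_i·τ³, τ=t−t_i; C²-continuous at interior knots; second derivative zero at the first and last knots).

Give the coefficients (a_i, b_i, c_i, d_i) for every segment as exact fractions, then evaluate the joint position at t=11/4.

Δ: Δ0=1, Δ1=-1, Δ2=1, Δ3=2/3, Δ4=-4/3
row 1: diag=10, rhs=-12; c'=3/10, d'=-6/5
row 2: denom=12−3·3/10=111/10; d'=(12−3·-6/5)/(111/10)=52/37
row 3: denom=12−3·10/37=414/37; d'=(-2−3·52/37)/(414/37)=-5/9
row 4: denom=12−3·37/138=515/46; d'=(-12−3·-5/9)/(515/46)=-1426/1545
back: M4=-1426/1545
back: M3=-5/9−37/138·-1426/1545=-476/1545
back: M2=52/37−10/37·-476/1545=460/309
back: M1=-6/5−3/10·460/309=-848/515
M: M0=0, M1=-848/515, M2=460/309, M3=-476/1545, M4=-1426/1545, M5=0
seg 0: a=-2, c=M0/2=0, d=(M1−M0)/(6·2)=-212/1545, b=Δ0−h0·(2M0+M1)/6=2393/1545
seg 1: a=0, c=M1/2=-424/515, d=(M2−M1)/(6·3)=2422/13905, b=Δ1−h1·(2M1+M2)/6=-151/1545
seg 2: a=-3, c=M2/2=230/309, d=(M3−M2)/(6·3)=-1388/13905, b=Δ2−h2·(2M2+M3)/6=-517/1545
seg 3: a=0, c=M3/2=-238/1545, d=(M4−M3)/(6·3)=-95/2781, b=Δ3−h3·(2M3+M4)/6=2219/1545
seg 4: a=2, c=M4/2=-713/1545, d=(M5−M4)/(6·3)=713/13905, b=Δ4−h4·(2M4+M5)/6=-634/1545
t_q=11/4 → seg 1, τ=3/4; S=0+-151/1545·τ+-424/515·τ²+2422/13905·τ³=-7629/16480

  seg 0: a=-2 b=2393/1545 c=0 d=-212/1545
  seg 1: a=0 b=-151/1545 c=-424/515 d=2422/13905
  seg 2: a=-3 b=-517/1545 c=230/309 d=-1388/13905
  seg 3: a=0 b=2219/1545 c=-238/1545 d=-95/2781
  seg 4: a=2 b=-634/1545 c=-713/1545 d=713/13905
S(11/4) = -7629/16480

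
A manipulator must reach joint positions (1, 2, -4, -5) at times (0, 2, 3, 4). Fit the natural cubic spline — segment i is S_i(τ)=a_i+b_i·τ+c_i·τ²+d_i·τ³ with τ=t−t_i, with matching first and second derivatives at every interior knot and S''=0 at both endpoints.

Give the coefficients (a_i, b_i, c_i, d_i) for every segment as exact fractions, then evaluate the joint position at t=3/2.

  seg 0: a=1 b=147/46 c=0 d=-31/46
  seg 1: a=2 b=-225/46 c=-93/23 d=135/46
  seg 2: a=-4 b=-96/23 c=219/46 d=-73/46
S(3/2) = 1295/368

Δ: Δ0=1/2, Δ1=-6, Δ2=-1
row 1: diag=6, rhs=-39; c'=1/6, d'=-13/2
row 2: denom=4−1·1/6=23/6; d'=(30−1·-13/2)/(23/6)=219/23
back: M2=219/23
back: M1=-13/2−1/6·219/23=-186/23
M: M0=0, M1=-186/23, M2=219/23, M3=0
seg 0: a=1, c=M0/2=0, d=(M1−M0)/(6·2)=-31/46, b=Δ0−h0·(2M0+M1)/6=147/46
seg 1: a=2, c=M1/2=-93/23, d=(M2−M1)/(6·1)=135/46, b=Δ1−h1·(2M1+M2)/6=-225/46
seg 2: a=-4, c=M2/2=219/46, d=(M3−M2)/(6·1)=-73/46, b=Δ2−h2·(2M2+M3)/6=-96/23
t_q=3/2 → seg 0, τ=3/2; S=1+147/46·τ+0·τ²+-31/46·τ³=1295/368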